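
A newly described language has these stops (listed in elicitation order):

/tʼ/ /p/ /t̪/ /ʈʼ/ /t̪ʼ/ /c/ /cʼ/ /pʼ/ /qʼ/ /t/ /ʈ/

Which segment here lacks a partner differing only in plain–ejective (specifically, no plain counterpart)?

Bilabial: /p/ ~ /pʼ/
Dental: /t̪/ ~ /t̪ʼ/
Alveolar: /t/ ~ /tʼ/
Retroflex: /ʈ/ ~ /ʈʼ/
Palatal: /c/ ~ /cʼ/
Uvular: only /qʼ/ (ejective); no plain partner.
So /qʼ/ is the unpaired segment.

/qʼ/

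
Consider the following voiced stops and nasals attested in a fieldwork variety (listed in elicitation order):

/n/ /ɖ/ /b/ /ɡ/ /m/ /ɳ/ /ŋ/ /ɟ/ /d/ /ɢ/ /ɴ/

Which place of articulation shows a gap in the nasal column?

palatal

Oral stop: /b/ (bilabial), /d/ (alveolar), /ɖ/ (retroflex), /ɟ/ (palatal), /ɡ/ (velar), /ɢ/ (uvular).
Nasal: /m/ (bilabial), /n/ (alveolar), /ɳ/ (retroflex), /ŋ/ (velar), /ɴ/ (uvular).
Every place of articulation has a nasal member except palatal, where /ɲ/ would be expected.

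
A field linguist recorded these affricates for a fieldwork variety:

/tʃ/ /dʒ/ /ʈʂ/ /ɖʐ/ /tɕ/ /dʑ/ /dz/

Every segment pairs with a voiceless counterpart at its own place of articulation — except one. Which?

Postalveolar: /tʃ/ ~ /dʒ/
Retroflex: /ʈʂ/ ~ /ɖʐ/
Alveolo-palatal: /tɕ/ ~ /dʑ/
Alveolar: only /dz/ (voiced); no voiceless partner.
So /dz/ is the unpaired segment.

/dz/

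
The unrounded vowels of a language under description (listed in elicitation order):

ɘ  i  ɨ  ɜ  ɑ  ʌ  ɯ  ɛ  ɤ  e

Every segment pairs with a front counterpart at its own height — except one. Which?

High: /i/ ~ /ɨ/ ~ /ɯ/
High-mid: /e/ ~ /ɘ/ ~ /ɤ/
Low-mid: /ɛ/ ~ /ɜ/ ~ /ʌ/
Low: only /ɑ/ (back); no front partner.
So /ɑ/ is the unpaired segment.

/ɑ/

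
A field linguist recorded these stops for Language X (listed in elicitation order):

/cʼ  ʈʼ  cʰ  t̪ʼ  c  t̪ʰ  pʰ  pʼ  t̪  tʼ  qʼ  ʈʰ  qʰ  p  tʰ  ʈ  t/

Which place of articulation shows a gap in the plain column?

uvular

bilabial: plain /p/, aspirated /pʰ/, ejective /pʼ/.
dental: plain /t̪/, aspirated /t̪ʰ/, ejective /t̪ʼ/.
alveolar: plain /t/, aspirated /tʰ/, ejective /tʼ/.
retroflex: plain /ʈ/, aspirated /ʈʰ/, ejective /ʈʼ/.
palatal: plain /c/, aspirated /cʰ/, ejective /cʼ/.
uvular: plain —, aspirated /qʰ/, ejective /qʼ/.
Every place of articulation has a plain member except uvular, where /q/ would be expected.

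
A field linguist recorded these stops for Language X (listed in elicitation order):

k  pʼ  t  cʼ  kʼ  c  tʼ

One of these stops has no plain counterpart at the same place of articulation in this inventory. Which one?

Alveolar: /t/ ~ /tʼ/
Palatal: /c/ ~ /cʼ/
Velar: /k/ ~ /kʼ/
Bilabial: only /pʼ/ (ejective); no plain partner.
So /pʼ/ is the unpaired segment.

/pʼ/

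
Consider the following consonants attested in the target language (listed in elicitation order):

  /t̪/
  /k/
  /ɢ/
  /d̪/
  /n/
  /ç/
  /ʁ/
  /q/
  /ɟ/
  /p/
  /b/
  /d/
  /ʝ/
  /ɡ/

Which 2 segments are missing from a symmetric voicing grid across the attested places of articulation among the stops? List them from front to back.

place of articulation  voiceless  voiced  
bilabial          p         b       
dental            t̪        d̪      
alveolar          —         d       
palatal           —         ɟ       
velar             k         ɡ       
uvular            q         ɢ       
Gaps, from front to back: alveolar lacks voiceless (/t/); palatal lacks voiceless (/c/).

/t/, /c/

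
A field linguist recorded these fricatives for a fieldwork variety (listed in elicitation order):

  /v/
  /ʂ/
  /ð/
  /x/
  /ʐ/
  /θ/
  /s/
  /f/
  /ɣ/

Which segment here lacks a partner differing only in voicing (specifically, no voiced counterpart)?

/s/

Labiodental: /f/ ~ /v/
Dental: /θ/ ~ /ð/
Retroflex: /ʂ/ ~ /ʐ/
Velar: /x/ ~ /ɣ/
Alveolar: only /s/ (voiceless); no voiced partner.
So /s/ is the unpaired segment.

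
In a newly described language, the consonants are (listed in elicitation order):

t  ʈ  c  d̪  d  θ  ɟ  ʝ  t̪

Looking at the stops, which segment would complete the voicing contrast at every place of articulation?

/ɖ/

dental: voiceless /t̪/, voiced /d̪/.
alveolar: voiceless /t/, voiced /d/.
retroflex: voiceless /ʈ/, voiced —.
palatal: voiceless /c/, voiced /ɟ/.
The retroflex row has no voiced member, so the gap is the voiced retroflex stop /ɖ/.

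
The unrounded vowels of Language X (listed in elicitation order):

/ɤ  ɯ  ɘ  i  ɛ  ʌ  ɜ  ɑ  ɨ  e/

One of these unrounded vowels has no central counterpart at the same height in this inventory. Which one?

/ɑ/

High: /i/ ~ /ɨ/ ~ /ɯ/
High-mid: /e/ ~ /ɘ/ ~ /ɤ/
Low-mid: /ɛ/ ~ /ɜ/ ~ /ʌ/
Low: only /ɑ/ (back); no central partner.
So /ɑ/ is the unpaired segment.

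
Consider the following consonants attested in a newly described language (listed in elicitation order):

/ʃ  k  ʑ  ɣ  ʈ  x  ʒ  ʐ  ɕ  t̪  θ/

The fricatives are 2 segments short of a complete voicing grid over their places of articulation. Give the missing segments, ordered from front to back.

/ð/, /ʂ/

Voiceless: /θ/ (dental), /ʃ/ (postalveolar), /ɕ/ (alveolo-palatal), /x/ (velar).
Voiced: /ʒ/ (postalveolar), /ʐ/ (retroflex), /ʑ/ (alveolo-palatal), /ɣ/ (velar).
Gaps, from front to back: dental lacks voiced (/ð/); retroflex lacks voiceless (/ʂ/).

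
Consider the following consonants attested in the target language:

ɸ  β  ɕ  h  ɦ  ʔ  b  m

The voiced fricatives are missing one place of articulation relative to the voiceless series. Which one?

alveolo-palatal

bilabial: voiceless /ɸ/, voiced /β/.
alveolo-palatal: voiceless /ɕ/, voiced —.
glottal: voiceless /h/, voiced /ɦ/.
Every place of articulation has a voiced member except alveolo-palatal, where /ʑ/ would be expected.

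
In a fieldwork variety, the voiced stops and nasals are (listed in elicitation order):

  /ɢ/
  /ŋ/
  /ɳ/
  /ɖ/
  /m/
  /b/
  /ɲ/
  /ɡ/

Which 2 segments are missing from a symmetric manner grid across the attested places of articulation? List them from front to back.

bilabial: oral stop /b/, nasal /m/.
retroflex: oral stop /ɖ/, nasal /ɳ/.
palatal: oral stop —, nasal /ɲ/.
velar: oral stop /ɡ/, nasal /ŋ/.
uvular: oral stop /ɢ/, nasal —.
Gaps, from front to back: palatal lacks oral stop (/ɟ/); uvular lacks nasal (/ɴ/).

/ɟ/, /ɴ/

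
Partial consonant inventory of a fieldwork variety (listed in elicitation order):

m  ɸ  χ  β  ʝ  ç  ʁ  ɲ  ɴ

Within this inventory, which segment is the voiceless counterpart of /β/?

/ɸ/

/β/ is a voiced bilabial fricative.
The voiceless counterpart is a voiceless bilabial fricative — in this inventory, /ɸ/.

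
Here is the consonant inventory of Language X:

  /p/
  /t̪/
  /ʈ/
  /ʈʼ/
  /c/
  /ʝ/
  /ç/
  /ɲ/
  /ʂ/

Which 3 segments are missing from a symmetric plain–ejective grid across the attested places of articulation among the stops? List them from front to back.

/pʼ/, /t̪ʼ/, /cʼ/

Plain: /p/ (bilabial), /t̪/ (dental), /ʈ/ (retroflex), /c/ (palatal).
Ejective: /ʈʼ/ (retroflex).
Gaps, from front to back: bilabial lacks ejective (/pʼ/); dental lacks ejective (/t̪ʼ/); palatal lacks ejective (/cʼ/).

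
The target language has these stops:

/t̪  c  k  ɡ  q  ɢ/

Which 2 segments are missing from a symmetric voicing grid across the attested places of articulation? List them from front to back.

/d̪/, /ɟ/

dental: voiceless /t̪/, voiced —.
palatal: voiceless /c/, voiced —.
velar: voiceless /k/, voiced /ɡ/.
uvular: voiceless /q/, voiced /ɢ/.
Gaps, from front to back: dental lacks voiced (/d̪/); palatal lacks voiced (/ɟ/).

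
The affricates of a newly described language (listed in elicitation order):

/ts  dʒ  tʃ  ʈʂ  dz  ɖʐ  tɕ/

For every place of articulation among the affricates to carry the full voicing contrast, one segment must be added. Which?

/dʑ/

Voiceless: /ts/ (alveolar), /tʃ/ (postalveolar), /ʈʂ/ (retroflex), /tɕ/ (alveolo-palatal).
Voiced: /dz/ (alveolar), /dʒ/ (postalveolar), /ɖʐ/ (retroflex).
The alveolo-palatal row has no voiced member, so the gap is the voiced alveolo-palatal affricate /dʑ/.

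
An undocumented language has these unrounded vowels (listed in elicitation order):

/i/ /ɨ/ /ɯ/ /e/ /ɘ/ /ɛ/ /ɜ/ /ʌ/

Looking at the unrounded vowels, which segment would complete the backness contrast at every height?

/ɤ/

height            front     central   back    
high              i         ɨ         ɯ       
high-mid          e         ɘ         —       
low-mid           ɛ         ɜ         ʌ       
The high-mid row has no back member, so the gap is the high-mid back unrounded vowel /ɤ/.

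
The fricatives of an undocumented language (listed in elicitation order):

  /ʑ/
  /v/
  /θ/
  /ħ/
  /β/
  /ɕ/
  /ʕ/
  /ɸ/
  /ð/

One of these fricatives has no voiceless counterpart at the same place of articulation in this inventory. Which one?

/v/

Bilabial: /ɸ/ ~ /β/
Dental: /θ/ ~ /ð/
Alveolo-palatal: /ɕ/ ~ /ʑ/
Pharyngeal: /ħ/ ~ /ʕ/
Labiodental: only /v/ (voiced); no voiceless partner.
So /v/ is the unpaired segment.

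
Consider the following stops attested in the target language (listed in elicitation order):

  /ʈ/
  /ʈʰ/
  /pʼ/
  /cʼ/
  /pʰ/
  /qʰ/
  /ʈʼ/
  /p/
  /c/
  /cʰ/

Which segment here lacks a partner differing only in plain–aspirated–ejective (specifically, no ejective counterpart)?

/qʰ/

Bilabial: /p/ ~ /pʰ/ ~ /pʼ/
Retroflex: /ʈ/ ~ /ʈʰ/ ~ /ʈʼ/
Palatal: /c/ ~ /cʰ/ ~ /cʼ/
Uvular: only /qʰ/ (aspirated); no ejective partner.
So /qʰ/ is the unpaired segment.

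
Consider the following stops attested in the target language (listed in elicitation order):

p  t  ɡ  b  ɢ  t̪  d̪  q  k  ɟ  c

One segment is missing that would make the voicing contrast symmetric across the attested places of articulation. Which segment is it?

bilabial: voiceless /p/, voiced /b/.
dental: voiceless /t̪/, voiced /d̪/.
alveolar: voiceless /t/, voiced —.
palatal: voiceless /c/, voiced /ɟ/.
velar: voiceless /k/, voiced /ɡ/.
uvular: voiceless /q/, voiced /ɢ/.
The alveolar row has no voiced member, so the gap is the voiced alveolar stop /d/.

/d/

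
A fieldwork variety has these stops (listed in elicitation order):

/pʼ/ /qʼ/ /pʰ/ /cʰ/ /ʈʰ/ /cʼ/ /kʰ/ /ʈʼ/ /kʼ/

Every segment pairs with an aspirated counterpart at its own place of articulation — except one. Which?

Bilabial: /pʰ/ ~ /pʼ/
Retroflex: /ʈʰ/ ~ /ʈʼ/
Palatal: /cʰ/ ~ /cʼ/
Velar: /kʰ/ ~ /kʼ/
Uvular: only /qʼ/ (ejective); no aspirated partner.
So /qʼ/ is the unpaired segment.

/qʼ/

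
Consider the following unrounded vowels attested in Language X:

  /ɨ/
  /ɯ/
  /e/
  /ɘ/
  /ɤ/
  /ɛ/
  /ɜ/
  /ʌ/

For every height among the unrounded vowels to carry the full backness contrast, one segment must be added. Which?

/i/

height            front     central   back    
high              —         ɨ         ɯ       
high-mid          e         ɘ         ɤ       
low-mid           ɛ         ɜ         ʌ       
The high row has no front member, so the gap is the high front unrounded vowel /i/.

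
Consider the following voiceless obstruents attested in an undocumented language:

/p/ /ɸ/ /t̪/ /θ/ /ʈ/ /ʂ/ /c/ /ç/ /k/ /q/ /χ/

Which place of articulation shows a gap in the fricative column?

velar

Stop: /p/ (bilabial), /t̪/ (dental), /ʈ/ (retroflex), /c/ (palatal), /k/ (velar), /q/ (uvular).
Fricative: /ɸ/ (bilabial), /θ/ (dental), /ʂ/ (retroflex), /ç/ (palatal), /χ/ (uvular).
Every place of articulation has a fricative member except velar, where /x/ would be expected.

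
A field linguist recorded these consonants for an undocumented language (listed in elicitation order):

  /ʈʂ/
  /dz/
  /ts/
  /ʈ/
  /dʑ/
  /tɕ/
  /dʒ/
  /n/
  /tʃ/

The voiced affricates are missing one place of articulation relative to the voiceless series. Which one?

retroflex

Voiceless: /ts/ (alveolar), /tʃ/ (postalveolar), /ʈʂ/ (retroflex), /tɕ/ (alveolo-palatal).
Voiced: /dz/ (alveolar), /dʒ/ (postalveolar), /dʑ/ (alveolo-palatal).
Every place of articulation has a voiced member except retroflex, where /ɖʐ/ would be expected.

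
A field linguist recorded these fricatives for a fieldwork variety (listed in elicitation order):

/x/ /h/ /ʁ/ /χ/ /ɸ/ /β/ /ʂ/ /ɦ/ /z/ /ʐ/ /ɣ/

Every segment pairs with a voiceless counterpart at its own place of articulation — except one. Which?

/z/

Bilabial: /ɸ/ ~ /β/
Retroflex: /ʂ/ ~ /ʐ/
Velar: /x/ ~ /ɣ/
Uvular: /χ/ ~ /ʁ/
Glottal: /h/ ~ /ɦ/
Alveolar: only /z/ (voiced); no voiceless partner.
So /z/ is the unpaired segment.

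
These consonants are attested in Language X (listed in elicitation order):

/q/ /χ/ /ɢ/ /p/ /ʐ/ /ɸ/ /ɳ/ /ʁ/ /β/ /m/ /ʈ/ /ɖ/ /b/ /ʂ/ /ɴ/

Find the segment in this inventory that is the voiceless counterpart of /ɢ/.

/q/

/ɢ/ is a voiced uvular stop.
The voiceless counterpart is a voiceless uvular stop — in this inventory, /q/.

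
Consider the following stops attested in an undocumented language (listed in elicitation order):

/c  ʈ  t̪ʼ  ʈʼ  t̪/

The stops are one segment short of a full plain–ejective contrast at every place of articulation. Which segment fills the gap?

Plain: /t̪/ (dental), /ʈ/ (retroflex), /c/ (palatal).
Ejective: /t̪ʼ/ (dental), /ʈʼ/ (retroflex).
The palatal row has no ejective member, so the gap is the ejective palatal stop /cʼ/.

/cʼ/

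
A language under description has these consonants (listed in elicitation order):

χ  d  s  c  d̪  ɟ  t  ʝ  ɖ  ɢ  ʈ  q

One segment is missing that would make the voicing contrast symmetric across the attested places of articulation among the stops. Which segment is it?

Voiceless: /t/ (alveolar), /ʈ/ (retroflex), /c/ (palatal), /q/ (uvular).
Voiced: /d̪/ (dental), /d/ (alveolar), /ɖ/ (retroflex), /ɟ/ (palatal), /ɢ/ (uvular).
The dental row has no voiceless member, so the gap is the voiceless dental stop /t̪/.

/t̪/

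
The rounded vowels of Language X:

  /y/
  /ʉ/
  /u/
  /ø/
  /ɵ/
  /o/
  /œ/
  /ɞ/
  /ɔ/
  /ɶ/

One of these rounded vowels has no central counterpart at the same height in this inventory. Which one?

/ɶ/

High: /y/ ~ /ʉ/ ~ /u/
High-mid: /ø/ ~ /ɵ/ ~ /o/
Low-mid: /œ/ ~ /ɞ/ ~ /ɔ/
Low: only /ɶ/ (front); no central partner.
So /ɶ/ is the unpaired segment.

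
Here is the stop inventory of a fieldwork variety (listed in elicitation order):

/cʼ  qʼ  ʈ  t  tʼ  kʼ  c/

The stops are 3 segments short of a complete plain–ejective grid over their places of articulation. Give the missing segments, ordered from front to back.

/ʈʼ/, /k/, /q/

place of articulation  plain     ejective
alveolar          t         tʼ      
retroflex         ʈ         —       
palatal           c         cʼ      
velar             —         kʼ      
uvular            —         qʼ      
Gaps, from front to back: retroflex lacks ejective (/ʈʼ/); velar lacks plain (/k/); uvular lacks plain (/q/).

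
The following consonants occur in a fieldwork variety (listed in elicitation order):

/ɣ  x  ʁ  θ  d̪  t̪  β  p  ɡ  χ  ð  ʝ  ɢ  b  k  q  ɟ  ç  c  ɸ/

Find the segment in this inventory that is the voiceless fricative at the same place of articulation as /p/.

/ɸ/

/p/ is a voiceless bilabial stop.
The voiceless fricative at the same place is a voiceless bilabial fricative — in this inventory, /ɸ/.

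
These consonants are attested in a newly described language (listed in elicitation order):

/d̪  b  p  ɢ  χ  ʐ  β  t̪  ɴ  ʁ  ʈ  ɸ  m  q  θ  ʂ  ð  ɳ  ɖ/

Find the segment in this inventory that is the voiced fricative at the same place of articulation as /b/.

/b/ is a voiced bilabial stop.
The voiced fricative at the same place is a voiced bilabial fricative — in this inventory, /β/.

/β/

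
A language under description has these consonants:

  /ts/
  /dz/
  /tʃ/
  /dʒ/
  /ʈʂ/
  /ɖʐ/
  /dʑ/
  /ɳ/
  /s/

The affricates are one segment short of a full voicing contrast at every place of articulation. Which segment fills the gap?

Voiceless: /ts/ (alveolar), /tʃ/ (postalveolar), /ʈʂ/ (retroflex).
Voiced: /dz/ (alveolar), /dʒ/ (postalveolar), /ɖʐ/ (retroflex), /dʑ/ (alveolo-palatal).
The alveolo-palatal row has no voiceless member, so the gap is the voiceless alveolo-palatal affricate /tɕ/.

/tɕ/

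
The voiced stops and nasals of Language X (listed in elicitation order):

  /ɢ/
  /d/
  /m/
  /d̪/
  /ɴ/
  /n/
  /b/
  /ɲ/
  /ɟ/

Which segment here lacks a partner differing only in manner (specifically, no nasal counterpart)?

/d̪/

Bilabial: /b/ ~ /m/
Alveolar: /d/ ~ /n/
Palatal: /ɟ/ ~ /ɲ/
Uvular: /ɢ/ ~ /ɴ/
Dental: only /d̪/ (oral stop); no nasal partner.
So /d̪/ is the unpaired segment.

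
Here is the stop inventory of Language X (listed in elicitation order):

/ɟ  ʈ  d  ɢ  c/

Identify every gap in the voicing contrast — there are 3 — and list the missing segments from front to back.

place of articulation  voiceless  voiced  
alveolar          —         d       
retroflex         ʈ         —       
palatal           c         ɟ       
uvular            —         ɢ       
Gaps, from front to back: alveolar lacks voiceless (/t/); retroflex lacks voiced (/ɖ/); uvular lacks voiceless (/q/).

/t/, /ɖ/, /q/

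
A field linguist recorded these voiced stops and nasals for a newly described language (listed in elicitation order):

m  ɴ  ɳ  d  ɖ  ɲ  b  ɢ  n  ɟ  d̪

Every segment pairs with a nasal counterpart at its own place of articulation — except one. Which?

Bilabial: /b/ ~ /m/
Alveolar: /d/ ~ /n/
Retroflex: /ɖ/ ~ /ɳ/
Palatal: /ɟ/ ~ /ɲ/
Uvular: /ɢ/ ~ /ɴ/
Dental: only /d̪/ (oral stop); no nasal partner.
So /d̪/ is the unpaired segment.

/d̪/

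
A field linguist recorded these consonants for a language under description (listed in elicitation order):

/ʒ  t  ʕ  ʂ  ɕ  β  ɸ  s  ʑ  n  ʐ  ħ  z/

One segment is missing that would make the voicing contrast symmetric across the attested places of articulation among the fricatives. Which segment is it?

bilabial: voiceless /ɸ/, voiced /β/.
alveolar: voiceless /s/, voiced /z/.
postalveolar: voiceless —, voiced /ʒ/.
retroflex: voiceless /ʂ/, voiced /ʐ/.
alveolo-palatal: voiceless /ɕ/, voiced /ʑ/.
pharyngeal: voiceless /ħ/, voiced /ʕ/.
The postalveolar row has no voiceless member, so the gap is the voiceless postalveolar fricative /ʃ/.

/ʃ/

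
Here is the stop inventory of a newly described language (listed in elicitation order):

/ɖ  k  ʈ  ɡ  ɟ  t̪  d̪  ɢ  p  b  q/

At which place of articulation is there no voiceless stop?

palatal

Voiceless: /p/ (bilabial), /t̪/ (dental), /ʈ/ (retroflex), /k/ (velar), /q/ (uvular).
Voiced: /b/ (bilabial), /d̪/ (dental), /ɖ/ (retroflex), /ɟ/ (palatal), /ɡ/ (velar), /ɢ/ (uvular).
Every place of articulation has a voiceless member except palatal, where /c/ would be expected.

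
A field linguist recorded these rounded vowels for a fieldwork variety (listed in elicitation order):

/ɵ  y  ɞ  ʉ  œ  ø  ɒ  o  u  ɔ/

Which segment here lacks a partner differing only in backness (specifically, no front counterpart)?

/ɒ/

High: /y/ ~ /ʉ/ ~ /u/
High-mid: /ø/ ~ /ɵ/ ~ /o/
Low-mid: /œ/ ~ /ɞ/ ~ /ɔ/
Low: only /ɒ/ (back); no front partner.
So /ɒ/ is the unpaired segment.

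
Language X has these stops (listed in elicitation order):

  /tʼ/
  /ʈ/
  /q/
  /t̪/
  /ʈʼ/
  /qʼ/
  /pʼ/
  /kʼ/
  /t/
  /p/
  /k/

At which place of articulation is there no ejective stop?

dental

Plain: /p/ (bilabial), /t̪/ (dental), /t/ (alveolar), /ʈ/ (retroflex), /k/ (velar), /q/ (uvular).
Ejective: /pʼ/ (bilabial), /tʼ/ (alveolar), /ʈʼ/ (retroflex), /kʼ/ (velar), /qʼ/ (uvular).
Every place of articulation has an ejective member except dental, where /t̪ʼ/ would be expected.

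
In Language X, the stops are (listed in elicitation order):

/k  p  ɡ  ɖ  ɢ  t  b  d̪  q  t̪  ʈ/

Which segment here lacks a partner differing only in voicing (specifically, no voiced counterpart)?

/t/

Bilabial: /p/ ~ /b/
Dental: /t̪/ ~ /d̪/
Retroflex: /ʈ/ ~ /ɖ/
Velar: /k/ ~ /ɡ/
Uvular: /q/ ~ /ɢ/
Alveolar: only /t/ (voiceless); no voiced partner.
So /t/ is the unpaired segment.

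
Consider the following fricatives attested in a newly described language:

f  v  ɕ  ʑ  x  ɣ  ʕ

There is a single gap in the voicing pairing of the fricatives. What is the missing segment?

/ħ/

labiodental: voiceless /f/, voiced /v/.
alveolo-palatal: voiceless /ɕ/, voiced /ʑ/.
velar: voiceless /x/, voiced /ɣ/.
pharyngeal: voiceless —, voiced /ʕ/.
The pharyngeal row has no voiceless member, so the gap is the voiceless pharyngeal fricative /ħ/.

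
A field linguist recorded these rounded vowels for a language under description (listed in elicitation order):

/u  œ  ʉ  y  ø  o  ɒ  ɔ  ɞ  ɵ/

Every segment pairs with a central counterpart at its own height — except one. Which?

High: /y/ ~ /ʉ/ ~ /u/
High-mid: /ø/ ~ /ɵ/ ~ /o/
Low-mid: /œ/ ~ /ɞ/ ~ /ɔ/
Low: only /ɒ/ (back); no central partner.
So /ɒ/ is the unpaired segment.

/ɒ/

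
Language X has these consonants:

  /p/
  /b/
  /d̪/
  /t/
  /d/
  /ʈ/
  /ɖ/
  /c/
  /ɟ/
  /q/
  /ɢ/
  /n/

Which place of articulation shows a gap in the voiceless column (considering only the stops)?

dental

place of articulation  voiceless  voiced  
bilabial          p         b       
dental            —         d̪      
alveolar          t         d       
retroflex         ʈ         ɖ       
palatal           c         ɟ       
uvular            q         ɢ       
Every place of articulation has a voiceless member except dental, where /t̪/ would be expected.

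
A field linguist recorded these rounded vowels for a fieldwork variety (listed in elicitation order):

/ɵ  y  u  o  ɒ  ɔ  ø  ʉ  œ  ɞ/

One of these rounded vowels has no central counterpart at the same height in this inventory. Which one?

High: /y/ ~ /ʉ/ ~ /u/
High-mid: /ø/ ~ /ɵ/ ~ /o/
Low-mid: /œ/ ~ /ɞ/ ~ /ɔ/
Low: only /ɒ/ (back); no central partner.
So /ɒ/ is the unpaired segment.

/ɒ/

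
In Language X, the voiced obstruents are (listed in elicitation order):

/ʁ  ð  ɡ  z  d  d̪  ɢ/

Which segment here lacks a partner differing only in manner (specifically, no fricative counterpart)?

Dental: /d̪/ ~ /ð/
Alveolar: /d/ ~ /z/
Uvular: /ɢ/ ~ /ʁ/
Velar: only /ɡ/ (stop); no fricative partner.
So /ɡ/ is the unpaired segment.

/ɡ/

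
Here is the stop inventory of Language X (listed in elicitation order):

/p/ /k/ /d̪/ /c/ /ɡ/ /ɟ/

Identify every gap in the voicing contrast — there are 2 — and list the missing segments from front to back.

bilabial: voiceless /p/, voiced —.
dental: voiceless —, voiced /d̪/.
palatal: voiceless /c/, voiced /ɟ/.
velar: voiceless /k/, voiced /ɡ/.
Gaps, from front to back: bilabial lacks voiced (/b/); dental lacks voiceless (/t̪/).

/b/, /t̪/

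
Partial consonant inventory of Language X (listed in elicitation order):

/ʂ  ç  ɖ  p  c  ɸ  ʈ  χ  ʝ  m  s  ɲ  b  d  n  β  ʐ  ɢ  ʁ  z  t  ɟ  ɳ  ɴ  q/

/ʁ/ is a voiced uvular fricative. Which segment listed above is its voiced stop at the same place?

The voiced stop at the same place is a voiced uvular stop — in this inventory, /ɢ/.

/ɢ/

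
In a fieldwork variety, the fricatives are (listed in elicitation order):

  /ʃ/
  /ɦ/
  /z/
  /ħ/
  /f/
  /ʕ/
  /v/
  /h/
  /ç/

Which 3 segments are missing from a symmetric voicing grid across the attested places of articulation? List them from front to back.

Voiceless: /f/ (labiodental), /ʃ/ (postalveolar), /ç/ (palatal), /ħ/ (pharyngeal), /h/ (glottal).
Voiced: /v/ (labiodental), /z/ (alveolar), /ʕ/ (pharyngeal), /ɦ/ (glottal).
Gaps, from front to back: alveolar lacks voiceless (/s/); postalveolar lacks voiced (/ʒ/); palatal lacks voiced (/ʝ/).

/s/, /ʒ/, /ʝ/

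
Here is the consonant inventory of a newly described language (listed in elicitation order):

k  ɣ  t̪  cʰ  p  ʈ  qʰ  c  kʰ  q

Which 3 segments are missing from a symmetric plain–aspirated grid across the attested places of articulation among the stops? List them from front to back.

/pʰ/, /t̪ʰ/, /ʈʰ/

place of articulation  plain     aspirated
bilabial          p         —       
dental            t̪        —       
retroflex         ʈ         —       
palatal           c         cʰ      
velar             k         kʰ      
uvular            q         qʰ      
Gaps, from front to back: bilabial lacks aspirated (/pʰ/); dental lacks aspirated (/t̪ʰ/); retroflex lacks aspirated (/ʈʰ/).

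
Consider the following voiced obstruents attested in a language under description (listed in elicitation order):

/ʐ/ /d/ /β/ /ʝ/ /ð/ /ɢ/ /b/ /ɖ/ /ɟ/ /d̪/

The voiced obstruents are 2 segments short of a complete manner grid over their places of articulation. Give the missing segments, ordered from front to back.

Stop: /b/ (bilabial), /d̪/ (dental), /d/ (alveolar), /ɖ/ (retroflex), /ɟ/ (palatal), /ɢ/ (uvular).
Fricative: /β/ (bilabial), /ð/ (dental), /ʐ/ (retroflex), /ʝ/ (palatal).
Gaps, from front to back: alveolar lacks fricative (/z/); uvular lacks fricative (/ʁ/).

/z/, /ʁ/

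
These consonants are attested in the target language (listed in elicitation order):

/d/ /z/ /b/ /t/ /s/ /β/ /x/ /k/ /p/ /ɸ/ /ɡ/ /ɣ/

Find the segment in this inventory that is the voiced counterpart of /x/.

/ɣ/

/x/ is a voiceless velar fricative.
The voiced counterpart is a voiced velar fricative — in this inventory, /ɣ/.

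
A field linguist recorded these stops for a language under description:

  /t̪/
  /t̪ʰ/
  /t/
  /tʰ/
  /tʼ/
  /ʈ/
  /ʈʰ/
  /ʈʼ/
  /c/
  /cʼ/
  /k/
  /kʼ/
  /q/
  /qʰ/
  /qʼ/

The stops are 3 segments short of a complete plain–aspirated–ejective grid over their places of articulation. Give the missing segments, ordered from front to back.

/t̪ʼ/, /cʰ/, /kʰ/

dental: plain /t̪/, aspirated /t̪ʰ/, ejective —.
alveolar: plain /t/, aspirated /tʰ/, ejective /tʼ/.
retroflex: plain /ʈ/, aspirated /ʈʰ/, ejective /ʈʼ/.
palatal: plain /c/, aspirated —, ejective /cʼ/.
velar: plain /k/, aspirated —, ejective /kʼ/.
uvular: plain /q/, aspirated /qʰ/, ejective /qʼ/.
Gaps, from front to back: dental lacks ejective (/t̪ʼ/); palatal lacks aspirated (/cʰ/); velar lacks aspirated (/kʰ/).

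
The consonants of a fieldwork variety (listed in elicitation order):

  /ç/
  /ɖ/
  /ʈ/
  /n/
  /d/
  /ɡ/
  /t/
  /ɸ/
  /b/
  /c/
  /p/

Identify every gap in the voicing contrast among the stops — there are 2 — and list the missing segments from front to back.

place of articulation  voiceless  voiced  
bilabial          p         b       
alveolar          t         d       
retroflex         ʈ         ɖ       
palatal           c         —       
velar             —         ɡ       
Gaps, from front to back: palatal lacks voiced (/ɟ/); velar lacks voiceless (/k/).

/ɟ/, /k/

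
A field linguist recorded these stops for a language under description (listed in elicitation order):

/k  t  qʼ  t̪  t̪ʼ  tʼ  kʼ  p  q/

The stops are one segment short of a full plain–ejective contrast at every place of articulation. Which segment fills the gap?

/pʼ/

place of articulation  plain     ejective
bilabial          p         —       
dental            t̪        t̪ʼ     
alveolar          t         tʼ      
velar             k         kʼ      
uvular            q         qʼ      
The bilabial row has no ejective member, so the gap is the ejective bilabial stop /pʼ/.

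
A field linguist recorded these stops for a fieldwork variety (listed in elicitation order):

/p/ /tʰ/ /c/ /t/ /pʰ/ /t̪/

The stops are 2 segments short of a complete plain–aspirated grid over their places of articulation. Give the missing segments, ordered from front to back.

bilabial: plain /p/, aspirated /pʰ/.
dental: plain /t̪/, aspirated —.
alveolar: plain /t/, aspirated /tʰ/.
palatal: plain /c/, aspirated —.
Gaps, from front to back: dental lacks aspirated (/t̪ʰ/); palatal lacks aspirated (/cʰ/).

/t̪ʰ/, /cʰ/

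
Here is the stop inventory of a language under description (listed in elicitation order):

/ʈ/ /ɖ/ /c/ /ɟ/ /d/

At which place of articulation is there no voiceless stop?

alveolar

Voiceless: /ʈ/ (retroflex), /c/ (palatal).
Voiced: /d/ (alveolar), /ɖ/ (retroflex), /ɟ/ (palatal).
Every place of articulation has a voiceless member except alveolar, where /t/ would be expected.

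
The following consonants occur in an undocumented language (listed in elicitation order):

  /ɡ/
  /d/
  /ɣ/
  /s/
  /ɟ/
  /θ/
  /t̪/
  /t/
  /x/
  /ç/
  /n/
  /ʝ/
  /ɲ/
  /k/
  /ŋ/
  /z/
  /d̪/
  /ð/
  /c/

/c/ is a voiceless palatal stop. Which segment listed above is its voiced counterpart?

/ɟ/

The voiced counterpart is a voiced palatal stop — in this inventory, /ɟ/.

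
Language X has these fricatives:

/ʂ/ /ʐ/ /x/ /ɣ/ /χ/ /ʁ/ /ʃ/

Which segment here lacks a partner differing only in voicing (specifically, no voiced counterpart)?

Retroflex: /ʂ/ ~ /ʐ/
Velar: /x/ ~ /ɣ/
Uvular: /χ/ ~ /ʁ/
Postalveolar: only /ʃ/ (voiceless); no voiced partner.
So /ʃ/ is the unpaired segment.

/ʃ/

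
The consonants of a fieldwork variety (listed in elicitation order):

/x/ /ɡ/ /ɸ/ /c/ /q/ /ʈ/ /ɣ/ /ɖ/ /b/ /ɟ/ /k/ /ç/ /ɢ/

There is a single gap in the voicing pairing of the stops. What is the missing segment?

Voiceless: /ʈ/ (retroflex), /c/ (palatal), /k/ (velar), /q/ (uvular).
Voiced: /b/ (bilabial), /ɖ/ (retroflex), /ɟ/ (palatal), /ɡ/ (velar), /ɢ/ (uvular).
The bilabial row has no voiceless member, so the gap is the voiceless bilabial stop /p/.

/p/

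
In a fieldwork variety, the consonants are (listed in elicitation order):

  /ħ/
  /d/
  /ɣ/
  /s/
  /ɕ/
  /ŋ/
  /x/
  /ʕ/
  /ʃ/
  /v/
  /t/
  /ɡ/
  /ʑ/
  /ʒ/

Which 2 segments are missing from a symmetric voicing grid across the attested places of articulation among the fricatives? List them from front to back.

labiodental: voiceless —, voiced /v/.
alveolar: voiceless /s/, voiced —.
postalveolar: voiceless /ʃ/, voiced /ʒ/.
alveolo-palatal: voiceless /ɕ/, voiced /ʑ/.
velar: voiceless /x/, voiced /ɣ/.
pharyngeal: voiceless /ħ/, voiced /ʕ/.
Gaps, from front to back: labiodental lacks voiceless (/f/); alveolar lacks voiced (/z/).

/f/, /z/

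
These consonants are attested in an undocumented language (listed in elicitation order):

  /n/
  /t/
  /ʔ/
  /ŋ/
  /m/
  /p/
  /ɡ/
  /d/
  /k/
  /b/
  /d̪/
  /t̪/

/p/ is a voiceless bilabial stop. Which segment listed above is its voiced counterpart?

/b/

The voiced counterpart is a voiced bilabial stop — in this inventory, /b/.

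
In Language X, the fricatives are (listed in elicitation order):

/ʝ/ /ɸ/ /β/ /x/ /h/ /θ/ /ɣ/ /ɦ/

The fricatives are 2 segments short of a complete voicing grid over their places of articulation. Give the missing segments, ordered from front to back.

/ð/, /ç/

place of articulation  voiceless  voiced  
bilabial          ɸ         β       
dental            θ         —       
palatal           —         ʝ       
velar             x         ɣ       
glottal           h         ɦ       
Gaps, from front to back: dental lacks voiced (/ð/); palatal lacks voiceless (/ç/).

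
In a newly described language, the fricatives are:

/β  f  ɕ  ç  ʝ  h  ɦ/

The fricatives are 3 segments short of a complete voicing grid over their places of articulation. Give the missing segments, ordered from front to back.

bilabial: voiceless —, voiced /β/.
labiodental: voiceless /f/, voiced —.
alveolo-palatal: voiceless /ɕ/, voiced —.
palatal: voiceless /ç/, voiced /ʝ/.
glottal: voiceless /h/, voiced /ɦ/.
Gaps, from front to back: bilabial lacks voiceless (/ɸ/); labiodental lacks voiced (/v/); alveolo-palatal lacks voiced (/ʑ/).

/ɸ/, /v/, /ʑ/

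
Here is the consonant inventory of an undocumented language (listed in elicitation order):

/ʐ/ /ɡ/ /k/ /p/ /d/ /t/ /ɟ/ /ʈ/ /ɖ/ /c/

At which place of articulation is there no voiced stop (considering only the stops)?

bilabial

place of articulation  voiceless  voiced  
bilabial          p         —       
alveolar          t         d       
retroflex         ʈ         ɖ       
palatal           c         ɟ       
velar             k         ɡ       
Every place of articulation has a voiced member except bilabial, where /b/ would be expected.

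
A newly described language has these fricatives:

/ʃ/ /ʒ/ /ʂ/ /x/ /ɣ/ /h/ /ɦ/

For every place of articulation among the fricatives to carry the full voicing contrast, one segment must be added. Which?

Voiceless: /ʃ/ (postalveolar), /ʂ/ (retroflex), /x/ (velar), /h/ (glottal).
Voiced: /ʒ/ (postalveolar), /ɣ/ (velar), /ɦ/ (glottal).
The retroflex row has no voiced member, so the gap is the voiced retroflex fricative /ʐ/.

/ʐ/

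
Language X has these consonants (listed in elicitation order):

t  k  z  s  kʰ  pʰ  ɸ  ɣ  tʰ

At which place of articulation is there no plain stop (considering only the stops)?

bilabial

place of articulation  plain     aspirated
bilabial          —         pʰ      
alveolar          t         tʰ      
velar             k         kʰ      
Every place of articulation has a plain member except bilabial, where /p/ would be expected.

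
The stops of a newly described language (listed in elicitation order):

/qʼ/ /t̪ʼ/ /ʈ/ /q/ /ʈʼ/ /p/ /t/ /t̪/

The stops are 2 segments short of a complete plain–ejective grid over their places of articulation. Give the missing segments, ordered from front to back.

/pʼ/, /tʼ/

place of articulation  plain     ejective
bilabial          p         —       
dental            t̪        t̪ʼ     
alveolar          t         —       
retroflex         ʈ         ʈʼ      
uvular            q         qʼ      
Gaps, from front to back: bilabial lacks ejective (/pʼ/); alveolar lacks ejective (/tʼ/).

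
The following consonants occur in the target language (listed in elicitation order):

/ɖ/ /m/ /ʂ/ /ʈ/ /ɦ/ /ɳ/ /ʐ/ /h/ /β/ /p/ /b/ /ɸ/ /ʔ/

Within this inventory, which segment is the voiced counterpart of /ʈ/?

/ʈ/ is a voiceless retroflex stop.
The voiced counterpart is a voiced retroflex stop — in this inventory, /ɖ/.

/ɖ/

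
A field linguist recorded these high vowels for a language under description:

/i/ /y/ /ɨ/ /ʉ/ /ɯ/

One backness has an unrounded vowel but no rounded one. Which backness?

front: unrounded /i/, rounded /y/.
central: unrounded /ɨ/, rounded /ʉ/.
back: unrounded /ɯ/, rounded —.
Every backness has a rounded member except back, where /u/ would be expected.

back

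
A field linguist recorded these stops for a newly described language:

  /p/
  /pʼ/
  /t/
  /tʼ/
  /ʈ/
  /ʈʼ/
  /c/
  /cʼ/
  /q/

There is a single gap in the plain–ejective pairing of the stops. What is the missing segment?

/qʼ/

bilabial: plain /p/, ejective /pʼ/.
alveolar: plain /t/, ejective /tʼ/.
retroflex: plain /ʈ/, ejective /ʈʼ/.
palatal: plain /c/, ejective /cʼ/.
uvular: plain /q/, ejective —.
The uvular row has no ejective member, so the gap is the ejective uvular stop /qʼ/.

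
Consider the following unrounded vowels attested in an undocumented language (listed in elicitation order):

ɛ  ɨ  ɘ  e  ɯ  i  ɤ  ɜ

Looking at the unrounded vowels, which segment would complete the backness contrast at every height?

/ʌ/

height            front     central   back    
high              i         ɨ         ɯ       
high-mid          e         ɘ         ɤ       
low-mid           ɛ         ɜ         —       
The low-mid row has no back member, so the gap is the low-mid back unrounded vowel /ʌ/.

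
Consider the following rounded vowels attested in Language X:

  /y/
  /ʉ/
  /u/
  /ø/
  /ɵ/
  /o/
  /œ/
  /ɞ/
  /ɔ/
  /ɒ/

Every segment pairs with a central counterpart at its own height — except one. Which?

/ɒ/

High: /y/ ~ /ʉ/ ~ /u/
High-mid: /ø/ ~ /ɵ/ ~ /o/
Low-mid: /œ/ ~ /ɞ/ ~ /ɔ/
Low: only /ɒ/ (back); no central partner.
So /ɒ/ is the unpaired segment.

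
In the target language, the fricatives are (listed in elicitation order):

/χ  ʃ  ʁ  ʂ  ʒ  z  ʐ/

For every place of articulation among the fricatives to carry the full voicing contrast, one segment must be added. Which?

/s/

place of articulation  voiceless  voiced  
alveolar          —         z       
postalveolar      ʃ         ʒ       
retroflex         ʂ         ʐ       
uvular            χ         ʁ       
The alveolar row has no voiceless member, so the gap is the voiceless alveolar fricative /s/.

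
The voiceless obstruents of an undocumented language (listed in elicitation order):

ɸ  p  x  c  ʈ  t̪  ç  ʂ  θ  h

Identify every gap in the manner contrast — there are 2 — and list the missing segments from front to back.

bilabial: stop /p/, fricative /ɸ/.
dental: stop /t̪/, fricative /θ/.
retroflex: stop /ʈ/, fricative /ʂ/.
palatal: stop /c/, fricative /ç/.
velar: stop —, fricative /x/.
glottal: stop —, fricative /h/.
Gaps, from front to back: velar lacks stop (/k/); glottal lacks stop (/ʔ/).

/k/, /ʔ/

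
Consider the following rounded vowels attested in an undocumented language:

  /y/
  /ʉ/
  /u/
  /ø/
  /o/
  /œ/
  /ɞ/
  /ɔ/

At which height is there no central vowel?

high-mid

height            front     central   back    
high              y         ʉ         u       
high-mid          ø         —         o       
low-mid           œ         ɞ         ɔ       
Every height has a central member except high-mid, where /ɵ/ would be expected.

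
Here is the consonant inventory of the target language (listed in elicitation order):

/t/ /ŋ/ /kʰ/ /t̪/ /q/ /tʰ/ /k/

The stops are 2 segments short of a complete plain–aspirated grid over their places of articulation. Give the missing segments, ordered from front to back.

/t̪ʰ/, /qʰ/

Plain: /t̪/ (dental), /t/ (alveolar), /k/ (velar), /q/ (uvular).
Aspirated: /tʰ/ (alveolar), /kʰ/ (velar).
Gaps, from front to back: dental lacks aspirated (/t̪ʰ/); uvular lacks aspirated (/qʰ/).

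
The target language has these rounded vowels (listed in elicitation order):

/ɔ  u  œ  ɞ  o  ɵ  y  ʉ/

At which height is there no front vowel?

high-mid

height            front     central   back    
high              y         ʉ         u       
high-mid          —         ɵ         o       
low-mid           œ         ɞ         ɔ       
Every height has a front member except high-mid, where /ø/ would be expected.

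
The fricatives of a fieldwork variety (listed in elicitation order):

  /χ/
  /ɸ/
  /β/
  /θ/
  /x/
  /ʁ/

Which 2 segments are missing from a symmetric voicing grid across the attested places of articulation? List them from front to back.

Voiceless: /ɸ/ (bilabial), /θ/ (dental), /x/ (velar), /χ/ (uvular).
Voiced: /β/ (bilabial), /ʁ/ (uvular).
Gaps, from front to back: dental lacks voiced (/ð/); velar lacks voiced (/ɣ/).

/ð/, /ɣ/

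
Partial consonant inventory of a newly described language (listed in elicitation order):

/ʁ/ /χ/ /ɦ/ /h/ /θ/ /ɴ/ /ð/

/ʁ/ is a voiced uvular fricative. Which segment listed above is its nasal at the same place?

/ɴ/

The nasal at the same place is an uvular nasal — in this inventory, /ɴ/.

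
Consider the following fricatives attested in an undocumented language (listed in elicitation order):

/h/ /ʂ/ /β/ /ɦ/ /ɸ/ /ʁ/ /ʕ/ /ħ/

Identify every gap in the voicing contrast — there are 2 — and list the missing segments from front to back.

Voiceless: /ɸ/ (bilabial), /ʂ/ (retroflex), /ħ/ (pharyngeal), /h/ (glottal).
Voiced: /β/ (bilabial), /ʁ/ (uvular), /ʕ/ (pharyngeal), /ɦ/ (glottal).
Gaps, from front to back: retroflex lacks voiced (/ʐ/); uvular lacks voiceless (/χ/).

/ʐ/, /χ/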